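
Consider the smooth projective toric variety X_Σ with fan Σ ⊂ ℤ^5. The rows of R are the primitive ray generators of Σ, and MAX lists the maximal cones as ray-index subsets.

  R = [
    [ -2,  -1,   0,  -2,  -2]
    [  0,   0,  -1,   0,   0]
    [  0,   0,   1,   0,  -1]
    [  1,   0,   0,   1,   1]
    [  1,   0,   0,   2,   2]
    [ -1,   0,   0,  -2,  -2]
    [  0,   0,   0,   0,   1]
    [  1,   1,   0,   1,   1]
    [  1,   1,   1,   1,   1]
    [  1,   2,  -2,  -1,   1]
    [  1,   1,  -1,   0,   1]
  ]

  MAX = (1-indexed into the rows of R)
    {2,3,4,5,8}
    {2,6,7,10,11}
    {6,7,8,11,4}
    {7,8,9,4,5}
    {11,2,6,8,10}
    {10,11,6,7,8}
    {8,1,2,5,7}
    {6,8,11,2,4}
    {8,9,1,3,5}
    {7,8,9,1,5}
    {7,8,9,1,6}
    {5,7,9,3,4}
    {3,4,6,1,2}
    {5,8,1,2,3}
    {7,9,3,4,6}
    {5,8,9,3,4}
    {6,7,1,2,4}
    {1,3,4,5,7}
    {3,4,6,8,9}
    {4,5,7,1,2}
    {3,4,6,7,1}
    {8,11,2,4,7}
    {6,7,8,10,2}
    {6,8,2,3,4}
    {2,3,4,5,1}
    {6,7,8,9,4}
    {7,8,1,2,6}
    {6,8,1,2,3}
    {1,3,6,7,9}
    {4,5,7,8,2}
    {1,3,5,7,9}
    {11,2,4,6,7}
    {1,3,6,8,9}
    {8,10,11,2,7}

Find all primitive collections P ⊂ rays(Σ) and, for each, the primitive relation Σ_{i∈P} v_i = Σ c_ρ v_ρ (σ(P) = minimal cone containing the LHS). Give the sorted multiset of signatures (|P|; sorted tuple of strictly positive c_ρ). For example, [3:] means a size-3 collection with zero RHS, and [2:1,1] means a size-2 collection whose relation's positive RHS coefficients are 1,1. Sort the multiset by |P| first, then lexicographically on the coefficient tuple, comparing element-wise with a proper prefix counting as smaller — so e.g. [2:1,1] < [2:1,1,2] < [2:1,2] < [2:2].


The 17 primitive collections of Σ (r=11, n=5):

  P={5,6}:  v_{5} + v_{6} = 0 — sig = [2:]
  P={2,9}:  v_{2} + v_{9} = v_{8} — sig = [2:1]
  P={1,11}:  v_{1} + v_{11} = v_{2} + v_{6} + v_{7} — sig = [2:1,1,1]
  P={3,10}:  v_{3} + v_{10} = v_{6} + v_{8} + v_{11} — sig = [2:1,1,1]
  P={3,11}:  v_{3} + v_{11} = v_{4} + v_{6} + v_{8} — sig = [2:1,1,1]
  P={5,10}:  v_{5} + v_{10} = v_{2} + v_{7} + v_{8} + v_{11} — sig = [2:1,1,1,1]
  P={5,11}:  v_{5} + v_{11} = v_{2} + v_{4} + v_{7} + v_{8} — sig = [2:1,1,1,1]
  P={9,10}:  v_{9} + v_{10} = v_{6} + v_{7} + 2·v_{8} + v_{11} — sig = [2:1,1,1,2]
  P={9,11}:  v_{9} + v_{11} = v_{4} + v_{6} + v_{7} + 2·v_{8} — sig = [2:1,1,1,2]
  P={1,10}:  v_{1} + v_{10} = 2·v_{2} + 2·v_{6} + 2·v_{7} + v_{8} — sig = [2:1,2,2,2]
  P={4,10}:  v_{4} + v_{10} = 2·v_{11} — sig = [2:2]
  P={1,4,8}:  v_{1} + v_{4} + v_{8} = 0 — sig = [3:]
  P={2,3,7}:  v_{2} + v_{3} + v_{7} = 0 — sig = [3:]
  P={3,7,8}:  v_{3} + v_{7} + v_{8} = v_{9} — sig = [3:1]
  P={1,4,9}:  v_{1} + v_{4} + v_{9} = v_{3} + v_{7} — sig = [3:1,1]
  P={2,4,6,7,8}:  v_{2} + v_{4} + v_{6} + v_{7} + v_{8} = v_{11} — sig = [5:1]
  P={2,6,7,8,11}:  v_{2} + v_{6} + v_{7} + v_{8} + v_{11} = v_{10} — sig = [5:1]

Hence PRS(X_Σ) =
    [2:]
    [2:1]
    [2:1,1,1]
    [2:1,1,1]
    [2:1,1,1]
    [2:1,1,1,1]
    [2:1,1,1,1]
    [2:1,1,1,2]
    [2:1,1,1,2]
    [2:1,2,2,2]
    [2:2]
    [3:]
    [3:]
    [3:1]
    [3:1,1]
    [5:1]
    [5:1]


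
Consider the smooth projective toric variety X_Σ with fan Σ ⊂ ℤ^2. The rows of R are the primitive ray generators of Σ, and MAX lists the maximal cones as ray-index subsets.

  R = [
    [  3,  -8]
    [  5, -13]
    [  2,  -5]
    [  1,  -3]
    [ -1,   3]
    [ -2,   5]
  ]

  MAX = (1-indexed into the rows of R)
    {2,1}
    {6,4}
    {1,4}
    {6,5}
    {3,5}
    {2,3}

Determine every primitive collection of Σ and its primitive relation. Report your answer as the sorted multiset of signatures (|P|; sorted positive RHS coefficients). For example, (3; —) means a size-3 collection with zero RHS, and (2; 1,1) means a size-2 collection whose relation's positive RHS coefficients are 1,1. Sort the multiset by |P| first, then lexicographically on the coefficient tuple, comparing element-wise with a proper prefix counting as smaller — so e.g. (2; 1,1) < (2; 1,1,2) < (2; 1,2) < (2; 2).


Δ(Σ) — 6 vertices, 9 min non-faces:

  {3,6}:  v_{3} + v_{6} = 0  →  sig = (2; —)
  {4,5}:  v_{4} + v_{5} = 0  →  sig = (2; —)
  {1,3}:  v_{1} + v_{3} = v_{2}  →  sig = (2; 1)
  {1,5}:  v_{1} + v_{5} = v_{3}  →  sig = (2; 1)
  {1,6}:  v_{1} + v_{6} = v_{4}  →  sig = (2; 1)
  {2,6}:  v_{2} + v_{6} = v_{1}  →  sig = (2; 1)
  {3,4}:  v_{3} + v_{4} = v_{1}  →  sig = (2; 1)
  {2,4}:  v_{2} + v_{4} = 2·v_{1}  →  sig = (2; 2)
  {2,5}:  v_{2} + v_{5} = 2·v_{3}  →  sig = (2; 2)

Sorted signature multiset PRS(X):
[(2; —), (2; —), (2; 1), (2; 1), (2; 1), (2; 1), (2; 1), (2; 2), (2; 2)]


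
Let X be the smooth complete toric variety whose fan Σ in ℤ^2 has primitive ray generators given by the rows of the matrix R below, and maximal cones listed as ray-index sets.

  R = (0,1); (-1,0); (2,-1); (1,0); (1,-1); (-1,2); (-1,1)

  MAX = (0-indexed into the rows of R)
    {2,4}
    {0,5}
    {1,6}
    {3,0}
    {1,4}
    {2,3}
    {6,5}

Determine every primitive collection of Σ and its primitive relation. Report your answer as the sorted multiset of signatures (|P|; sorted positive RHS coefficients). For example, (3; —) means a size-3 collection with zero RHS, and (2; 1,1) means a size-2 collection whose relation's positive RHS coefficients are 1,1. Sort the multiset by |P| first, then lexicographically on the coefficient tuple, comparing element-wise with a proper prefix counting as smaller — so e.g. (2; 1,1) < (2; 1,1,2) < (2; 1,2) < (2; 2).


Σ has 14 primitive collections:

  {1,3}:  v_{1} + v_{3} = 0  so sig = (2; —)
  {4,6}:  v_{4} + v_{6} = 0  so sig = (2; —)
  {0,1}:  v_{0} + v_{1} = v_{6}  so sig = (2; 1)
  {0,4}:  v_{0} + v_{4} = v_{3}  so sig = (2; 1)
  {0,6}:  v_{0} + v_{6} = v_{5}  so sig = (2; 1)
  {1,2}:  v_{1} + v_{2} = v_{4}  so sig = (2; 1)
  {2,6}:  v_{2} + v_{6} = v_{3}  so sig = (2; 1)
  {3,4}:  v_{3} + v_{4} = v_{2}  so sig = (2; 1)
  {3,6}:  v_{3} + v_{6} = v_{0}  so sig = (2; 1)
  {4,5}:  v_{4} + v_{5} = v_{0}  so sig = (2; 1)
  {2,5}:  v_{2} + v_{5} = v_{0} + v_{3}  so sig = (2; 1,1)
  {0,2}:  v_{0} + v_{2} = 2·v_{3}  so sig = (2; 2)
  {1,5}:  v_{1} + v_{5} = 2·v_{6}  so sig = (2; 2)
  {3,5}:  v_{3} + v_{5} = 2·v_{0}  so sig = (2; 2)

Sorted signature multiset PRS(X):
[(2; —), (2; —), (2; 1), (2; 1), (2; 1), (2; 1), (2; 1), (2; 1), (2; 1), (2; 1), (2; 1,1), (2; 2), (2; 2), (2; 2)]


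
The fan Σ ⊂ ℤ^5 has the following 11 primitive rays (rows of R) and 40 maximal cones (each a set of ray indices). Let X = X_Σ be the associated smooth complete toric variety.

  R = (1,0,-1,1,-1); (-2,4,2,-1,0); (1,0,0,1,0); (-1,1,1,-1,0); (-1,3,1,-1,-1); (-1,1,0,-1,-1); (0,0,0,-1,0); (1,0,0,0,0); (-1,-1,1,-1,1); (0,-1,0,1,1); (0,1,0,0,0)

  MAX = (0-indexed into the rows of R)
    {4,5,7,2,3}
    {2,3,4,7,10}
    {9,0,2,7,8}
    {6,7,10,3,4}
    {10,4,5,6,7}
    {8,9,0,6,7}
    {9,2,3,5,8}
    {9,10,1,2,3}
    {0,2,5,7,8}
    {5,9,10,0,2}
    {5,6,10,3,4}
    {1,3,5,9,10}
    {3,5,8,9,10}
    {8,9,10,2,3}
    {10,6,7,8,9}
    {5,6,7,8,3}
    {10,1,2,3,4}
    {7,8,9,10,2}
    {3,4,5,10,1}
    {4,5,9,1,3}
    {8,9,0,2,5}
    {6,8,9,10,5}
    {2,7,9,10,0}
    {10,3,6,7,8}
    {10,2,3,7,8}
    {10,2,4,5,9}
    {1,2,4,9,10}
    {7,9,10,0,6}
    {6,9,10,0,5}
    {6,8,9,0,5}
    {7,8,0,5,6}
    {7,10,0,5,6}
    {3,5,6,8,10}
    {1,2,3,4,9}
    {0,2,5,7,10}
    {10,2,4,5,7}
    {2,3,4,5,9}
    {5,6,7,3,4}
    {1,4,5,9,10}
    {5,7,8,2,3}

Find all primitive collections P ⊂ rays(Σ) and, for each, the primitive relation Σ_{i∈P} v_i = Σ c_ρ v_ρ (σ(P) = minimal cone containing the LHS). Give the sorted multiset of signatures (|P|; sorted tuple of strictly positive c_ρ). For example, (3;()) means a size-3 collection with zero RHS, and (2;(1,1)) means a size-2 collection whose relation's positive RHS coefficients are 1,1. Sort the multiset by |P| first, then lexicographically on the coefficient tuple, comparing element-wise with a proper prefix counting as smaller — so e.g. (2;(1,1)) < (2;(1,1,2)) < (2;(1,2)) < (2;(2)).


The 20 primitive collections of Σ (r=11, n=5):

  P = {2,6}:  v_{2} + v_{6} = v_{7} — sig = (2;(1))
  P = {0,3}:  v_{0} + v_{3} = v_{2} + v_{5} — sig = (2;(1,1))
  P = {0,1}:  v_{0} + v_{1} = v_{2} + v_{4} + v_{5} + v_{9} + v_{10} — sig = (2;(1,1,1,1,1))
  P = {1,8}:  v_{1} + v_{8} = 3·v_{3} + v_{9} + v_{10} — sig = (2;(1,1,3))
  P = {0,4}:  v_{0} + v_{4} = 2·v_{2} + 2·v_{5} + v_{10} — sig = (2;(1,2,2))
  P = {1,7}:  v_{1} + v_{7} = v_{2} + 2·v_{3} + 2·v_{10} — sig = (2;(1,2,2))
  P = {4,8}:  v_{4} + v_{8} = 2·v_{3} — sig = (2;(2))
  P = {1,6}:  v_{1} + v_{6} = 2·v_{3} + 2·v_{10} — sig = (2;(2,2))
  P = {0,8,10}:  v_{0} + v_{8} + v_{10} = 0 — sig = (3;())
  P = {5,7,9}:  v_{5} + v_{7} + v_{9} = 0 — sig = (3;())
  P = {3,6,9}:  v_{3} + v_{6} + v_{9} = v_{8} + v_{10} — sig = (3;(1,1))
  P = {4,6,9}:  v_{4} + v_{6} + v_{9} = v_{3} + v_{10} — sig = (3;(1,1))
  P = {3,7,9}:  v_{3} + v_{7} + v_{9} = v_{2} + v_{8} + v_{10} — sig = (3;(1,1,1))
  P = {4,7,9}:  v_{4} + v_{7} + v_{9} = v_{2} + v_{3} + v_{10} — sig = (3;(1,1,1))
  P = {1,2,5}:  v_{1} + v_{2} + v_{5} = 2·v_{4} + v_{9} — sig = (3;(1,2))
  P = {2,3,5,10}:  v_{2} + v_{3} + v_{5} + v_{10} = v_{4} — sig = (4;(1))
  P = {2,5,8,10}:  v_{2} + v_{5} + v_{8} + v_{10} = v_{3} — sig = (4;(1))
  P = {3,4,9,10}:  v_{3} + v_{4} + v_{9} + v_{10} = v_{1} — sig = (4;(1))
  P = {3,5,7,10}:  v_{3} + v_{5} + v_{7} + v_{10} = v_{4} + v_{6} — sig = (4;(1,1))
  P = {5,7,8,10}:  v_{5} + v_{7} + v_{8} + v_{10} = v_{3} + v_{6} — sig = (4;(1,1))

Hence PRS(X_Σ) =
[(2;(1)), (2;(1,1)), (2;(1,1,1,1,1)), (2;(1,1,3)), (2;(1,2,2)), (2;(1,2,2)), (2;(2)), (2;(2,2)), (3;()), (3;()), (3;(1,1)), (3;(1,1)), (3;(1,1,1)), (3;(1,1,1)), (3;(1,2)), (4;(1)), (4;(1)), (4;(1)), (4;(1,1)), (4;(1,1))]


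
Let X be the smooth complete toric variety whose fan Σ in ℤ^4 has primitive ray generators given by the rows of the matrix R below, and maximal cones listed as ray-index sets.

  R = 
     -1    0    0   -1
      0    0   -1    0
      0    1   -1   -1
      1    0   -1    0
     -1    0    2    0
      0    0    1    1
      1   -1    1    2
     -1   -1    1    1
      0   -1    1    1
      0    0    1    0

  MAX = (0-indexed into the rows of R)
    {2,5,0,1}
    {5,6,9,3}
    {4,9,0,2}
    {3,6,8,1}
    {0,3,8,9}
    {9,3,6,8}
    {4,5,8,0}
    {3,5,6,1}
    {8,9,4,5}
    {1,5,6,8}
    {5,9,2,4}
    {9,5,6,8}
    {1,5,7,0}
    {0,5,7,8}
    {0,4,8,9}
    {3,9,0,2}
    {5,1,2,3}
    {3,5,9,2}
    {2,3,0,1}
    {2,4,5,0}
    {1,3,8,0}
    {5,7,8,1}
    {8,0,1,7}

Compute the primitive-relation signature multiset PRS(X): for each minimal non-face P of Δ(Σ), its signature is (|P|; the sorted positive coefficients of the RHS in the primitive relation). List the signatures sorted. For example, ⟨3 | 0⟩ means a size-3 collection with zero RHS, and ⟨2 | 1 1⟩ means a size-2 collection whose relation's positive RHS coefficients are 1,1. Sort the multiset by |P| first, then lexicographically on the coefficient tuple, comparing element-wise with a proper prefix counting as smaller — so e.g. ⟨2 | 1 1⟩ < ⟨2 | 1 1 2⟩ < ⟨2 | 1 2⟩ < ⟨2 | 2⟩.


Minimal non-faces — 16 found among 10 rays, 23 max cones:

  • {1,9}:  v_{1} + v_{9} = 0 ; sig = ⟨2 | 0⟩
  • {2,8}:  v_{2} + v_{8} = 0 ; sig = ⟨2 | 0⟩
  • {0,6}:  v_{0} + v_{6} = v_{8} ; sig = ⟨2 | 1⟩
  • {3,4}:  v_{3} + v_{4} = v_{9} ; sig = ⟨2 | 1⟩
  • {1,4}:  v_{1} + v_{4} = v_{0} + v_{5} ; sig = ⟨2 | 1 1⟩
  • {2,6}:  v_{2} + v_{6} = v_{3} + v_{5} ; sig = ⟨2 | 1 1⟩
  • {3,7}:  v_{3} + v_{7} = v_{1} + v_{8} ; sig = ⟨2 | 1 1⟩
  • {2,7}:  v_{2} + v_{7} = v_{0} + v_{1} + v_{5} ; sig = ⟨2 | 1 1 1⟩
  • {4,6}:  v_{4} + v_{6} = v_{5} + v_{8} + v_{9} ; sig = ⟨2 | 1 1 1⟩
  • {7,9}:  v_{7} + v_{9} = v_{0} + v_{5} + v_{8} ; sig = ⟨2 | 1 1 1⟩
  • {6,7}:  v_{6} + v_{7} = v_{1} + v_{5} + 2·v_{8} ; sig = ⟨2 | 1 1 2⟩
  • {4,7}:  v_{4} + v_{7} = 2·v_{0} + 2·v_{5} + v_{8} ; sig = ⟨2 | 1 2 2⟩
  • {0,3,5}:  v_{0} + v_{3} + v_{5} = 0 ; sig = ⟨3 | 0⟩
  • {0,5,9}:  v_{0} + v_{5} + v_{9} = v_{4} ; sig = ⟨3 | 1⟩
  • {3,5,8}:  v_{3} + v_{5} + v_{8} = v_{6} ; sig = ⟨3 | 1⟩
  • {0,1,5,8}:  v_{0} + v_{1} + v_{5} + v_{8} = v_{7} ; sig = ⟨4 | 1⟩

Sorted signature multiset PRS(X):
    |P|=2: 12 collections, coeffs (), (), (1), (1), (1,1), (1,1), (1,1), (1,1,1), (1,1,1), (1,1,1), (1,1,2), (1,2,2)
    |P|=3: 3 collections, coeffs (), (1), (1)
    |P|=4: 1 collection, coeffs (1)


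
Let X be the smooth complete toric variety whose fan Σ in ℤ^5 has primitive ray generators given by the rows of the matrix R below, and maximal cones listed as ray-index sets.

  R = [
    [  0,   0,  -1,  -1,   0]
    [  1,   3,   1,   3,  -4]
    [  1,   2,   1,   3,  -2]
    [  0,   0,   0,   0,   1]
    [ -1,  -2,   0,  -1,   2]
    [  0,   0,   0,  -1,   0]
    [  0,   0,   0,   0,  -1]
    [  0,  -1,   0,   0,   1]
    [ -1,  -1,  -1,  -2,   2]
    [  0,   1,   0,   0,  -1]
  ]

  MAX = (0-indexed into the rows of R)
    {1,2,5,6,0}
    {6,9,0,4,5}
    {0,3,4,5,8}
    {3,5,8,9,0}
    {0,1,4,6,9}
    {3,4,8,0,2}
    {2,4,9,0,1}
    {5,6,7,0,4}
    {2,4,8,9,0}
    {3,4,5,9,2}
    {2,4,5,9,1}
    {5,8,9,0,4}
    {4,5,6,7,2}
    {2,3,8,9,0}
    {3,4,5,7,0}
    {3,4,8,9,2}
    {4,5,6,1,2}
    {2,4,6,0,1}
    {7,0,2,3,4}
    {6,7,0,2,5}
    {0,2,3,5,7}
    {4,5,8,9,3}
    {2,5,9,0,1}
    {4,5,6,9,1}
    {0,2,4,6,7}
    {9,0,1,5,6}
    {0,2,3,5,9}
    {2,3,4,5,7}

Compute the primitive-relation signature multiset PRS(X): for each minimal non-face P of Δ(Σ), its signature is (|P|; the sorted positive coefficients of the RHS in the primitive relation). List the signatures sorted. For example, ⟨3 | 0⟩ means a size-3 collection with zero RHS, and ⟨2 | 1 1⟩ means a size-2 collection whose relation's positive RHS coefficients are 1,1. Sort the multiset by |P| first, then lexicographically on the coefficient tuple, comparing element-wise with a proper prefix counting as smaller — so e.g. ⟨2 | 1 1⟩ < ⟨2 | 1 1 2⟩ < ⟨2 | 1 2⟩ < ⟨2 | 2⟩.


Primitive collections (12):

  P = {3,6}:  v_{3} + v_{6} = 0  →  sig = ⟨2 | 0⟩
  P = {7,9}:  v_{7} + v_{9} = 0  →  sig = ⟨2 | 0⟩
  P = {1,3}:  v_{1} + v_{3} = v_{2} + v_{9}  →  sig = ⟨2 | 1 1⟩
  P = {1,7}:  v_{1} + v_{7} = v_{2} + v_{6}  →  sig = ⟨2 | 1 1⟩
  P = {6,8}:  v_{6} + v_{8} = v_{0} + v_{4} + v_{9}  →  sig = ⟨2 | 1 1 1⟩
  P = {7,8}:  v_{7} + v_{8} = v_{0} + v_{3} + v_{4}  →  sig = ⟨2 | 1 1 1⟩
  P = {1,8}:  v_{1} + v_{8} = v_{0} + v_{2} + v_{4} + 2·v_{9}  →  sig = ⟨2 | 1 1 1 2⟩
  P = {2,6,9}:  v_{2} + v_{6} + v_{9} = v_{1}  →  sig = ⟨3 | 1⟩
  P = {2,5,8}:  v_{2} + v_{5} + v_{8} = v_{3} + v_{9}  →  sig = ⟨3 | 1 1⟩
  P = {0,2,4,5}:  v_{0} + v_{2} + v_{4} + v_{5} = 0  →  sig = ⟨4 | 0⟩
  P = {0,3,4,9}:  v_{0} + v_{3} + v_{4} + v_{9} = v_{8}  →  sig = ⟨4 | 1⟩
  P = {0,1,4,5}:  v_{0} + v_{1} + v_{4} + v_{5} = v_{6} + v_{9}  →  sig = ⟨4 | 1 1⟩

Sorted signature multiset PRS(X):
    ⟨2 | 0⟩
    ⟨2 | 0⟩
    ⟨2 | 1 1⟩
    ⟨2 | 1 1⟩
    ⟨2 | 1 1 1⟩
    ⟨2 | 1 1 1⟩
    ⟨2 | 1 1 1 2⟩
    ⟨3 | 1⟩
    ⟨3 | 1 1⟩
    ⟨4 | 0⟩
    ⟨4 | 1⟩
    ⟨4 | 1 1⟩


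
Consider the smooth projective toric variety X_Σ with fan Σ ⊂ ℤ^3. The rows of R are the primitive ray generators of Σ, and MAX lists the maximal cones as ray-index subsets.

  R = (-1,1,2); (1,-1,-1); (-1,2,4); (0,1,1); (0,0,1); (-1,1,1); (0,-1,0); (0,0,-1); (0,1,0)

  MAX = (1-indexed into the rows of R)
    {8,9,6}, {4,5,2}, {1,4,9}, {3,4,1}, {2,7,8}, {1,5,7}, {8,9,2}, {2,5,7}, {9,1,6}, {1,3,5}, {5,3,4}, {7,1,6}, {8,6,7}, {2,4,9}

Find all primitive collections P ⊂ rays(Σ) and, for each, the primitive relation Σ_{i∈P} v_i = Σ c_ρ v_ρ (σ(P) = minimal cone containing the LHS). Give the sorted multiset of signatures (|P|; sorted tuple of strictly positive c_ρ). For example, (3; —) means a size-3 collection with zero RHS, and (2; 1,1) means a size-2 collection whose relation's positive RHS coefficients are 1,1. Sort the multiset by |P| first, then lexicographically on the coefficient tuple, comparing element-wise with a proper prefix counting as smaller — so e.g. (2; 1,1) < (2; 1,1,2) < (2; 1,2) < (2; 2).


16 collections generate NE(X_Σ); each relation:

  • {2,6}:  v_{2} + v_{6} = 0  so sig = (2; —)
  • {5,8}:  v_{5} + v_{8} = 0  so sig = (2; —)
  • {7,9}:  v_{7} + v_{9} = 0  so sig = (2; —)
  • {1,2}:  v_{1} + v_{2} = v_{5}  so sig = (2; 1)
  • {1,8}:  v_{1} + v_{8} = v_{6}  so sig = (2; 1)
  • {4,7}:  v_{4} + v_{7} = v_{5}  so sig = (2; 1)
  • {4,8}:  v_{4} + v_{8} = v_{9}  so sig = (2; 1)
  • {5,6}:  v_{5} + v_{6} = v_{1}  so sig = (2; 1)
  • {5,9}:  v_{5} + v_{9} = v_{4}  so sig = (2; 1)
  • {3,8}:  v_{3} + v_{8} = v_{1} + v_{4}  so sig = (2; 1,1)
  • {4,6}:  v_{4} + v_{6} = v_{1} + v_{9}  so sig = (2; 1,1)
  • {2,3}:  v_{2} + v_{3} = v_{4} + 2·v_{5}  so sig = (2; 1,2)
  • {3,6}:  v_{3} + v_{6} = 2·v_{1} + v_{4}  so sig = (2; 1,2)
  • {3,7}:  v_{3} + v_{7} = v_{1} + 2·v_{5}  so sig = (2; 1,2)
  • {3,9}:  v_{3} + v_{9} = v_{1} + 2·v_{4}  so sig = (2; 1,2)
  • {1,4,5}:  v_{1} + v_{4} + v_{5} = v_{3}  so sig = (3; 1)

so the primitive-relation signature multiset is
[(2; —), (2; —), (2; —), (2; 1), (2; 1), (2; 1), (2; 1), (2; 1), (2; 1), (2; 1,1), (2; 1,1), (2; 1,2), (2; 1,2), (2; 1,2), (2; 1,2), (3; 1)]


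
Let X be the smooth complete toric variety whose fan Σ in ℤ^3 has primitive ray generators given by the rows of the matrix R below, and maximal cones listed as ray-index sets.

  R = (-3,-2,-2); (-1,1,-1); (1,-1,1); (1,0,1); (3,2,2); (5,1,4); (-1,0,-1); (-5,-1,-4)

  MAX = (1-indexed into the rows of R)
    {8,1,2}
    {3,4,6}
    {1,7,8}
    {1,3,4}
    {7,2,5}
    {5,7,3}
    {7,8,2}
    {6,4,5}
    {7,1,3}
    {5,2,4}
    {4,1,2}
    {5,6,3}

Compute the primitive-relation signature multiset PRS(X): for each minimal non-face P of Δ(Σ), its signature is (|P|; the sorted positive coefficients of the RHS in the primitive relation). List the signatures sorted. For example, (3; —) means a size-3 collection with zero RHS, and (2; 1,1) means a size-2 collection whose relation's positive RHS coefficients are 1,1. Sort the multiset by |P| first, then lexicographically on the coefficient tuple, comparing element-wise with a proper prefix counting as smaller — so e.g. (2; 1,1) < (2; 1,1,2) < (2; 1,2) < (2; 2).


12 minimal non-faces of Δ(Σ) (on 8 rays):

  • {1,5}:  v_{1} + v_{5} = 0 ; sig = (2; —)
  • {2,3}:  v_{2} + v_{3} = 0 ; sig = (2; —)
  • {4,7}:  v_{4} + v_{7} = 0 ; sig = (2; —)
  • {6,8}:  v_{6} + v_{8} = 0 ; sig = (2; —)
  • {1,6}:  v_{1} + v_{6} = v_{3} + v_{4} ; sig = (2; 1,1)
  • {2,6}:  v_{2} + v_{6} = v_{4} + v_{5} ; sig = (2; 1,1)
  • {3,8}:  v_{3} + v_{8} = v_{1} + v_{7} ; sig = (2; 1,1)
  • {4,8}:  v_{4} + v_{8} = v_{1} + v_{2} ; sig = (2; 1,1)
  • {5,8}:  v_{5} + v_{8} = v_{2} + v_{7} ; sig = (2; 1,1)
  • {6,7}:  v_{6} + v_{7} = v_{3} + v_{5} ; sig = (2; 1,1)
  • {1,2,7}:  v_{1} + v_{2} + v_{7} = v_{8} ; sig = (3; 1)
  • {3,4,5}:  v_{3} + v_{4} + v_{5} = v_{6} ; sig = (3; 1)

so the primitive-relation signature multiset is
    (2; —)
    (2; —)
    (2; —)
    (2; —)
    (2; 1,1)
    (2; 1,1)
    (2; 1,1)
    (2; 1,1)
    (2; 1,1)
    (2; 1,1)
    (3; 1)
    (3; 1)


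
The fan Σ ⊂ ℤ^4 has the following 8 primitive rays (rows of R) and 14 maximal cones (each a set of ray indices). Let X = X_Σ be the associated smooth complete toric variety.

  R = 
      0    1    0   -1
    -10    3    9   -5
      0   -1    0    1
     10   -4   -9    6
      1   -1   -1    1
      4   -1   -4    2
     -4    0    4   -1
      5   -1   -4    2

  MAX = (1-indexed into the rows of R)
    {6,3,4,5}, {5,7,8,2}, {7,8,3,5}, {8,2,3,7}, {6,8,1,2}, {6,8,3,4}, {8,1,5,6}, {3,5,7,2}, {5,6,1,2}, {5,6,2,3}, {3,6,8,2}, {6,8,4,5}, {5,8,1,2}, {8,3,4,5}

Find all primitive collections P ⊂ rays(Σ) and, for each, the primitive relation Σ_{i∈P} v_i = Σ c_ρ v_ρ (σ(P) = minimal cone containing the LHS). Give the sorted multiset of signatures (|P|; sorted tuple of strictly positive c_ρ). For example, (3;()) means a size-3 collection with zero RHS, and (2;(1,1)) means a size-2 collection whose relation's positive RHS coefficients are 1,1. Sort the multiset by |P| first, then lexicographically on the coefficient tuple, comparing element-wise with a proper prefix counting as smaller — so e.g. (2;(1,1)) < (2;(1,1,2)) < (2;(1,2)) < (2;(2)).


Δ(Σ) — 8 vertices, 9 min non-faces:

  P={1,3}:  v_{1} + v_{3} = 0  ⟹  sig = (2;())
  P={2,4}:  v_{2} + v_{4} = v_{3}  ⟹  sig = (2;(1))
  P={6,7}:  v_{6} + v_{7} = v_{3}  ⟹  sig = (2;(1))
  P={1,4}:  v_{1} + v_{4} = v_{5} + v_{6} + v_{8}  ⟹  sig = (2;(1,1,1))
  P={1,7}:  v_{1} + v_{7} = v_{2} + v_{5} + v_{8}  ⟹  sig = (2;(1,1,1))
  P={4,7}:  v_{4} + v_{7} = 2·v_{3} + v_{5} + v_{8}  ⟹  sig = (2;(1,1,2))
  P={2,5,6,8}:  v_{2} + v_{5} + v_{6} + v_{8} = 0  ⟹  sig = (4;())
  P={2,3,5,8}:  v_{2} + v_{3} + v_{5} + v_{8} = v_{7}  ⟹  sig = (4;(1))
  P={3,5,6,8}:  v_{3} + v_{5} + v_{6} + v_{8} = v_{4}  ⟹  sig = (4;(1))

so the primitive-relation signature multiset is
{ (2;()),  (2;(1)) ×2,  (2;(1,1,1)) ×2,  (2;(1,1,2)),  (4;()),  (4;(1)) ×2 }


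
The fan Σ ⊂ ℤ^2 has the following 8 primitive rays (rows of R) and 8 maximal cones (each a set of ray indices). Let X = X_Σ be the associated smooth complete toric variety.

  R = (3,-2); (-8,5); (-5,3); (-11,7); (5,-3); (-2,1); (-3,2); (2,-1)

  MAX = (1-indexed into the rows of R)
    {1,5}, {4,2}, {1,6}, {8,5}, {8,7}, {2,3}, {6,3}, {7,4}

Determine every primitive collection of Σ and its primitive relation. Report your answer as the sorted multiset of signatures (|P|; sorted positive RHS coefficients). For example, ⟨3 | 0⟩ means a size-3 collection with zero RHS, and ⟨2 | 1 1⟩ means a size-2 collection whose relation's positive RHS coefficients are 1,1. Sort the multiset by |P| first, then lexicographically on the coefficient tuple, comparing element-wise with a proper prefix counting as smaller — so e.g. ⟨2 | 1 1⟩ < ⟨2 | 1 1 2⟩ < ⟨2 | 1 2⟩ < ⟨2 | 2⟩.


Primitive collections (20):

  • {1,7}:  v_{1} + v_{7} = 0  ⟹  sig = ⟨2 | 0⟩
  • {3,5}:  v_{3} + v_{5} = 0  ⟹  sig = ⟨2 | 0⟩
  • {6,8}:  v_{6} + v_{8} = 0  ⟹  sig = ⟨2 | 0⟩
  • {1,2}:  v_{1} + v_{2} = v_{3}  ⟹  sig = ⟨2 | 1⟩
  • {1,3}:  v_{1} + v_{3} = v_{6}  ⟹  sig = ⟨2 | 1⟩
  • {1,4}:  v_{1} + v_{4} = v_{2}  ⟹  sig = ⟨2 | 1⟩
  • {1,8}:  v_{1} + v_{8} = v_{5}  ⟹  sig = ⟨2 | 1⟩
  • {2,5}:  v_{2} + v_{5} = v_{7}  ⟹  sig = ⟨2 | 1⟩
  • {2,7}:  v_{2} + v_{7} = v_{4}  ⟹  sig = ⟨2 | 1⟩
  • {3,7}:  v_{3} + v_{7} = v_{2}  ⟹  sig = ⟨2 | 1⟩
  • {3,8}:  v_{3} + v_{8} = v_{7}  ⟹  sig = ⟨2 | 1⟩
  • {5,6}:  v_{5} + v_{6} = v_{1}  ⟹  sig = ⟨2 | 1⟩
  • {5,7}:  v_{5} + v_{7} = v_{8}  ⟹  sig = ⟨2 | 1⟩
  • {6,7}:  v_{6} + v_{7} = v_{3}  ⟹  sig = ⟨2 | 1⟩
  • {4,6}:  v_{4} + v_{6} = v_{2} + v_{3}  ⟹  sig = ⟨2 | 1 1⟩
  • {2,6}:  v_{2} + v_{6} = 2·v_{3}  ⟹  sig = ⟨2 | 2⟩
  • {2,8}:  v_{2} + v_{8} = 2·v_{7}  ⟹  sig = ⟨2 | 2⟩
  • {3,4}:  v_{3} + v_{4} = 2·v_{2}  ⟹  sig = ⟨2 | 2⟩
  • {4,5}:  v_{4} + v_{5} = 2·v_{7}  ⟹  sig = ⟨2 | 2⟩
  • {4,8}:  v_{4} + v_{8} = 3·v_{7}  ⟹  sig = ⟨2 | 3⟩

Hence PRS(X_Σ) =
    ⟨2 | 0⟩
    ⟨2 | 0⟩
    ⟨2 | 0⟩
    ⟨2 | 1⟩
    ⟨2 | 1⟩
    ⟨2 | 1⟩
    ⟨2 | 1⟩
    ⟨2 | 1⟩
    ⟨2 | 1⟩
    ⟨2 | 1⟩
    ⟨2 | 1⟩
    ⟨2 | 1⟩
    ⟨2 | 1⟩
    ⟨2 | 1⟩
    ⟨2 | 1 1⟩
    ⟨2 | 2⟩
    ⟨2 | 2⟩
    ⟨2 | 2⟩
    ⟨2 | 2⟩
    ⟨2 | 3⟩


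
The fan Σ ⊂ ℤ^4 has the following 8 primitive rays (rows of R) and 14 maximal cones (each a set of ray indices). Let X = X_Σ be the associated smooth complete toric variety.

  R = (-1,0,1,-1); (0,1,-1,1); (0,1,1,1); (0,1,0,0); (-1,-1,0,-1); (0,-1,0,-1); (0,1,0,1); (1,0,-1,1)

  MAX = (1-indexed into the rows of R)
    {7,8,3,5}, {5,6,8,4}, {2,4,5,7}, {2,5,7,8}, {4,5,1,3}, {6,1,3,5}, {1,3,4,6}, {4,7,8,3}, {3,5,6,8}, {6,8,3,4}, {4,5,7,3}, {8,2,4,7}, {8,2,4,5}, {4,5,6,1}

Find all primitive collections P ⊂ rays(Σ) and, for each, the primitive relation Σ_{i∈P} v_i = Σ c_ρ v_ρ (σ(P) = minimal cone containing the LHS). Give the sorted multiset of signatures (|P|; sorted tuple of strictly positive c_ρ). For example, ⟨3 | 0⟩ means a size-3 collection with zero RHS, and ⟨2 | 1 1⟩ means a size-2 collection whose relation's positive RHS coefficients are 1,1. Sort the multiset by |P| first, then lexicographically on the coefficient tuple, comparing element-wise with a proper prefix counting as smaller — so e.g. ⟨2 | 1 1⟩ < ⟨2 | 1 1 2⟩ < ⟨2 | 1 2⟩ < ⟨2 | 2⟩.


|primitive collections| = 9. Relations:

  {1,8}:  v_{1} + v_{8} = 0 ; sig = ⟨2 | 0⟩
  {6,7}:  v_{6} + v_{7} = 0 ; sig = ⟨2 | 0⟩
  {1,2}:  v_{1} + v_{2} = v_{4} + v_{5} + v_{7} ; sig = ⟨2 | 1 1 1⟩
  {1,7}:  v_{1} + v_{7} = v_{3} + v_{4} + v_{5} ; sig = ⟨2 | 1 1 1⟩
  {2,6}:  v_{2} + v_{6} = v_{4} + v_{5} + v_{8} ; sig = ⟨2 | 1 1 1⟩
  {2,3}:  v_{2} + v_{3} = 2·v_{7} ; sig = ⟨2 | 2⟩
  {3,4,5,6}:  v_{3} + v_{4} + v_{5} + v_{6} = v_{1} ; sig = ⟨4 | 1⟩
  {3,4,5,8}:  v_{3} + v_{4} + v_{5} + v_{8} = v_{7} ; sig = ⟨4 | 1⟩
  {4,5,7,8}:  v_{4} + v_{5} + v_{7} + v_{8} = v_{2} ; sig = ⟨4 | 1⟩

Sorted signature multiset PRS(X):
{ ⟨2 | 0⟩ ×2,  ⟨2 | 1 1 1⟩ ×3,  ⟨2 | 2⟩,  ⟨4 | 1⟩ ×3 }


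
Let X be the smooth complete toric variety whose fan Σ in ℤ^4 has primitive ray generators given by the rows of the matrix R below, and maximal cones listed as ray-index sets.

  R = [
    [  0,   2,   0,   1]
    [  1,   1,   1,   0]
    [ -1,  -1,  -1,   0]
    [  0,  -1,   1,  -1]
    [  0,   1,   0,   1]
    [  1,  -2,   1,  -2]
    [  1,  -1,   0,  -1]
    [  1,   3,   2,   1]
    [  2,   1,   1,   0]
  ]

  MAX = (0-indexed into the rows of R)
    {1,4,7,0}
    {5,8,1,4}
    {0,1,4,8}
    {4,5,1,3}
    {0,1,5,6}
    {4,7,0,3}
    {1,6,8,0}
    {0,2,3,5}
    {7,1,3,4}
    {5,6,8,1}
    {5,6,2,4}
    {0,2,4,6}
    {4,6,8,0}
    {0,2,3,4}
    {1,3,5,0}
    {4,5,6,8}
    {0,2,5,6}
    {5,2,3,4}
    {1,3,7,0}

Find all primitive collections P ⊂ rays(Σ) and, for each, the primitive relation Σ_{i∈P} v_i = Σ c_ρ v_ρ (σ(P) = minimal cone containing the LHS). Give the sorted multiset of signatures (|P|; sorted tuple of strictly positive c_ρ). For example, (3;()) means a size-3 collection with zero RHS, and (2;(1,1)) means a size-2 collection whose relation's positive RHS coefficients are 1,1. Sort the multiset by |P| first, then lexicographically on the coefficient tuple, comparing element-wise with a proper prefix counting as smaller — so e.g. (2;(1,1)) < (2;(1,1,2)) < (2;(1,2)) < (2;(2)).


|primitive collections| = 12. Relations:

  P = {1,2}:  v_{1} + v_{2} = 0  ⟹  sig = (2;())
  P = {3,6}:  v_{3} + v_{6} = v_{5}  ⟹  sig = (2;(1))
  P = {2,8}:  v_{2} + v_{8} = v_{4} + v_{6}  ⟹  sig = (2;(1,1))
  P = {2,7}:  v_{2} + v_{7} = v_{0} + v_{3} + v_{4}  ⟹  sig = (2;(1,1,1))
  P = {3,8}:  v_{3} + v_{8} = v_{1} + v_{4} + v_{5}  ⟹  sig = (2;(1,1,1))
  P = {5,7}:  v_{5} + v_{7} = 2·v_{1} + v_{3}  ⟹  sig = (2;(1,2))
  P = {7,8}:  v_{7} + v_{8} = 3·v_{1} + v_{4}  ⟹  sig = (2;(1,3))
  P = {6,7}:  v_{6} + v_{7} = 2·v_{1}  ⟹  sig = (2;(2))
  P = {0,4,5}:  v_{0} + v_{4} + v_{5} = v_{1}  ⟹  sig = (3;(1))
  P = {1,4,6}:  v_{1} + v_{4} + v_{6} = v_{8}  ⟹  sig = (3;(1))
  P = {0,5,8}:  v_{0} + v_{5} + v_{8} = 2·v_{1} + v_{6}  ⟹  sig = (3;(1,2))
  P = {0,1,3,4}:  v_{0} + v_{1} + v_{3} + v_{4} = v_{7}  ⟹  sig = (4;(1))

Signatures (|P|; sorted positive RHS coefficients), sorted:
[(2;()), (2;(1)), (2;(1,1)), (2;(1,1,1)), (2;(1,1,1)), (2;(1,2)), (2;(1,3)), (2;(2)), (3;(1)), (3;(1)), (3;(1,2)), (4;(1))]


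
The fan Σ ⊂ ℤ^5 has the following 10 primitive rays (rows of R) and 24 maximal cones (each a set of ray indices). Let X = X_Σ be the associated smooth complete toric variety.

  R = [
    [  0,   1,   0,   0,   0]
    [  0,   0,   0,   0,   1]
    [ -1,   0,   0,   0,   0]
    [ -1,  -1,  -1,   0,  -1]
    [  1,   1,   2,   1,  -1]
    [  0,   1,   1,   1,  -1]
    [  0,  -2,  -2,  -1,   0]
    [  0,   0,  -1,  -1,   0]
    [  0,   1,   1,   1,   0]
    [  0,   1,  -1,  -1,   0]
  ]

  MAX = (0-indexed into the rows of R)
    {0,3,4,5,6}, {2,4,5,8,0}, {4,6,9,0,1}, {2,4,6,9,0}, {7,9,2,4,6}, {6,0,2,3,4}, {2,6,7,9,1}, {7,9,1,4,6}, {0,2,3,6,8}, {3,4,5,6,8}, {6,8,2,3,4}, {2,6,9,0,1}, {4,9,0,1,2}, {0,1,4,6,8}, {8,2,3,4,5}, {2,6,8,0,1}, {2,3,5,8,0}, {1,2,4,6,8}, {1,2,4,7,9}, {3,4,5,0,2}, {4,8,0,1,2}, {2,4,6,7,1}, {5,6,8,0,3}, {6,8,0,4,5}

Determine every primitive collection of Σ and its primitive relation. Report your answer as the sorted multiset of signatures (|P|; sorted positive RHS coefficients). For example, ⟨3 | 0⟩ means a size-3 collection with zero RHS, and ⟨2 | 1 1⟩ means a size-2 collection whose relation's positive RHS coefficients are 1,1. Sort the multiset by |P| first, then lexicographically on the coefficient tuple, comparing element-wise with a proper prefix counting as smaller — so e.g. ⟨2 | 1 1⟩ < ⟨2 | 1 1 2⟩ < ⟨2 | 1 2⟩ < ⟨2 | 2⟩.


Minimal non-faces — 14 found among 10 rays, 24 max cones:

  P = {0,7}:  v_{0} + v_{7} = v_{9} ; sig = ⟨2 | 1⟩
  P = {1,5}:  v_{1} + v_{5} = v_{8} ; sig = ⟨2 | 1⟩
  P = {7,8}:  v_{7} + v_{8} = v_{0} ; sig = ⟨2 | 1⟩
  P = {1,3}:  v_{1} + v_{3} = v_{2} + v_{6} + v_{8} ; sig = ⟨2 | 1 1 1⟩
  P = {5,7}:  v_{5} + v_{7} = 2·v_{0} + v_{2} + v_{4} + v_{6} ; sig = ⟨2 | 1 1 1 2⟩
  P = {5,9}:  v_{5} + v_{9} = 3·v_{0} + v_{2} + v_{4} + v_{6} ; sig = ⟨2 | 1 1 1 3⟩
  P = {3,7}:  v_{3} + v_{7} = 2·v_{0} + 2·v_{2} + v_{4} + 2·v_{6} ; sig = ⟨2 | 1 2 2 2⟩
  P = {3,9}:  v_{3} + v_{9} = 3·v_{0} + 2·v_{2} + v_{4} + 2·v_{6} ; sig = ⟨2 | 1 2 2 3⟩
  P = {8,9}:  v_{8} + v_{9} = 2·v_{0} ; sig = ⟨2 | 2⟩
  P = {2,5,6}:  v_{2} + v_{5} + v_{6} = v_{3} ; sig = ⟨3 | 1⟩
  P = {0,3,4,8}:  v_{0} + v_{3} + v_{4} + v_{8} = 2·v_{5} ; sig = ⟨4 | 2⟩
  P = {0,1,2,4,6}:  v_{0} + v_{1} + v_{2} + v_{4} + v_{6} = 0 ; sig = ⟨5 | 0⟩
  P = {0,2,4,6,8}:  v_{0} + v_{2} + v_{4} + v_{6} + v_{8} = v_{5} ; sig = ⟨5 | 1⟩
  P = {1,2,4,6,9}:  v_{1} + v_{2} + v_{4} + v_{6} + v_{9} = v_{7} ; sig = ⟨5 | 1⟩

so the primitive-relation signature multiset is
    ⟨2 | 1⟩
    ⟨2 | 1⟩
    ⟨2 | 1⟩
    ⟨2 | 1 1 1⟩
    ⟨2 | 1 1 1 2⟩
    ⟨2 | 1 1 1 3⟩
    ⟨2 | 1 2 2 2⟩
    ⟨2 | 1 2 2 3⟩
    ⟨2 | 2⟩
    ⟨3 | 1⟩
    ⟨4 | 2⟩
    ⟨5 | 0⟩
    ⟨5 | 1⟩
    ⟨5 | 1⟩


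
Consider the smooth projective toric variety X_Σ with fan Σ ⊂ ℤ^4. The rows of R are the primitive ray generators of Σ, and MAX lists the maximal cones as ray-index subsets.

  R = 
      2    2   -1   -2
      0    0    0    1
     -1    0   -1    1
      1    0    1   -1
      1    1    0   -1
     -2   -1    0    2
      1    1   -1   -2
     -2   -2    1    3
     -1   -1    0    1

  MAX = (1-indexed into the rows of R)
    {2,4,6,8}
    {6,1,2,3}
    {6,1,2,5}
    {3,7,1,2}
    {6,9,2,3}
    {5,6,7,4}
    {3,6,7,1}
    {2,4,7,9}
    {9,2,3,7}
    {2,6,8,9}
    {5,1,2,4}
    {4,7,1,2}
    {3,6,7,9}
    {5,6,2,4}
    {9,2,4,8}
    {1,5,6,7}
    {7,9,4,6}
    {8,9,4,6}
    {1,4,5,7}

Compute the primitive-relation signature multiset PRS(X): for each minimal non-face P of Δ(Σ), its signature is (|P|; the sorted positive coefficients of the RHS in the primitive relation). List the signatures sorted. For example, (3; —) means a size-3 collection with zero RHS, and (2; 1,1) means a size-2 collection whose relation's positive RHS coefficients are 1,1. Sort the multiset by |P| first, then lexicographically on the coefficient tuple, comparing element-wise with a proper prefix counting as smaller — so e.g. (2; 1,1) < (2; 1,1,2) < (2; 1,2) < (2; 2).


|primitive collections| = 12. Relations:

  P={3,4}:  v_{3} + v_{4} = 0  ⇒ sig = (2; —)
  P={5,9}:  v_{5} + v_{9} = 0  ⇒ sig = (2; —)
  P={1,8}:  v_{1} + v_{8} = v_{2}  ⇒ sig = (2; 1)
  P={7,8}:  v_{7} + v_{8} = v_{9}  ⇒ sig = (2; 1)
  P={1,9}:  v_{1} + v_{9} = v_{2} + v_{7}  ⇒ sig = (2; 1,1)
  P={3,5}:  v_{3} + v_{5} = v_{1} + v_{6}  ⇒ sig = (2; 1,1)
  P={3,8}:  v_{3} + v_{8} = v_{2} + v_{6} + v_{9}  ⇒ sig = (2; 1,1,1)
  P={5,8}:  v_{5} + v_{8} = v_{2} + v_{4} + v_{6}  ⇒ sig = (2; 1,1,1)
  P={1,4,6}:  v_{1} + v_{4} + v_{6} = v_{5}  ⇒ sig = (3; 1)
  P={2,5,7}:  v_{2} + v_{5} + v_{7} = v_{1}  ⇒ sig = (3; 1)
  P={2,6,7}:  v_{2} + v_{6} + v_{7} = v_{3}  ⇒ sig = (3; 1)
  P={2,4,6,9}:  v_{2} + v_{4} + v_{6} + v_{9} = v_{8}  ⇒ sig = (4; 1)

Signatures (|P|; sorted positive RHS coefficients), sorted:
    |P|=2: 8 collections, coeffs (), (), (1), (1), (1,1), (1,1), (1,1,1), (1,1,1)
    |P|=3: 3 collections, coeffs (1), (1), (1)
    |P|=4: 1 collection, coeffs (1)


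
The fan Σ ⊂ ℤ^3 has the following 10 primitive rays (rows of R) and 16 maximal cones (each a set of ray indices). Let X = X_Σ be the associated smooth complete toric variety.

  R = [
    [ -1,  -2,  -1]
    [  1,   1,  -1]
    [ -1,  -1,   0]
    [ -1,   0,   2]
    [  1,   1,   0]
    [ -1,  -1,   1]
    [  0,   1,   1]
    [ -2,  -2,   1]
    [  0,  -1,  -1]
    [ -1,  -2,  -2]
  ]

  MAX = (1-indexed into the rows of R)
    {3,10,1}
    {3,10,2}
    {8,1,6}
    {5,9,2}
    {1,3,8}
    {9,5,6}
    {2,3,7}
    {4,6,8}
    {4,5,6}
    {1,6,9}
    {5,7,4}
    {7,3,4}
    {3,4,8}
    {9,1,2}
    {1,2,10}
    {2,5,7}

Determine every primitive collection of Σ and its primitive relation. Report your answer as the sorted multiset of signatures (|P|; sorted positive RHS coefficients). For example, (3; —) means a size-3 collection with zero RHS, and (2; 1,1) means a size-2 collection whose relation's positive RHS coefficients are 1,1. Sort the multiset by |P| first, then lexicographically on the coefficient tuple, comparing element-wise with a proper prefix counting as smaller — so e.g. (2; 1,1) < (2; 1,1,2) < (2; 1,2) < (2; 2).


22 minimal non-faces of Δ(Σ) (on 10 rays):

  P = {2,6}:  v_{2} + v_{6} = 0  →  sig = (2; —)
  P = {3,5}:  v_{3} + v_{5} = 0  →  sig = (2; —)
  P = {7,9}:  v_{7} + v_{9} = 0  →  sig = (2; —)
  P = {1,4}:  v_{1} + v_{4} = v_{8}  →  sig = (2; 1)
  P = {1,5}:  v_{1} + v_{5} = v_{9}  →  sig = (2; 1)
  P = {1,7}:  v_{1} + v_{7} = v_{3}  →  sig = (2; 1)
  P = {2,4}:  v_{2} + v_{4} = v_{7}  →  sig = (2; 1)
  P = {2,8}:  v_{2} + v_{8} = v_{3}  →  sig = (2; 1)
  P = {3,6}:  v_{3} + v_{6} = v_{8}  →  sig = (2; 1)
  P = {3,9}:  v_{3} + v_{9} = v_{1}  →  sig = (2; 1)
  P = {4,9}:  v_{4} + v_{9} = v_{6}  →  sig = (2; 1)
  P = {5,8}:  v_{5} + v_{8} = v_{6}  →  sig = (2; 1)
  P = {6,7}:  v_{6} + v_{7} = v_{4}  →  sig = (2; 1)
  P = {5,10}:  v_{5} + v_{10} = v_{1} + v_{2}  →  sig = (2; 1,1)
  P = {6,10}:  v_{6} + v_{10} = v_{1} + v_{3}  →  sig = (2; 1,1)
  P = {7,8}:  v_{7} + v_{8} = v_{3} + v_{4}  →  sig = (2; 1,1)
  P = {8,9}:  v_{8} + v_{9} = v_{1} + v_{6}  →  sig = (2; 1,1)
  P = {7,10}:  v_{7} + v_{10} = v_{2} + 2·v_{3}  →  sig = (2; 1,2)
  P = {8,10}:  v_{8} + v_{10} = v_{1} + 2·v_{3}  →  sig = (2; 1,2)
  P = {9,10}:  v_{9} + v_{10} = 2·v_{1} + v_{2}  →  sig = (2; 1,2)
  P = {4,10}:  v_{4} + v_{10} = 2·v_{3}  →  sig = (2; 2)
  P = {1,2,3}:  v_{1} + v_{2} + v_{3} = v_{10}  →  sig = (3; 1)

so the primitive-relation signature multiset is
    |P|=2: 21 collections, coeffs (), (), (), (1), (1), (1), (1), (1), (1), (1), (1), (1), (1), (1,1), (1,1), (1,1), (1,1), (1,2), (1,2), (1,2), (2)
    |P|=3: 1 collection, coeffs (1)


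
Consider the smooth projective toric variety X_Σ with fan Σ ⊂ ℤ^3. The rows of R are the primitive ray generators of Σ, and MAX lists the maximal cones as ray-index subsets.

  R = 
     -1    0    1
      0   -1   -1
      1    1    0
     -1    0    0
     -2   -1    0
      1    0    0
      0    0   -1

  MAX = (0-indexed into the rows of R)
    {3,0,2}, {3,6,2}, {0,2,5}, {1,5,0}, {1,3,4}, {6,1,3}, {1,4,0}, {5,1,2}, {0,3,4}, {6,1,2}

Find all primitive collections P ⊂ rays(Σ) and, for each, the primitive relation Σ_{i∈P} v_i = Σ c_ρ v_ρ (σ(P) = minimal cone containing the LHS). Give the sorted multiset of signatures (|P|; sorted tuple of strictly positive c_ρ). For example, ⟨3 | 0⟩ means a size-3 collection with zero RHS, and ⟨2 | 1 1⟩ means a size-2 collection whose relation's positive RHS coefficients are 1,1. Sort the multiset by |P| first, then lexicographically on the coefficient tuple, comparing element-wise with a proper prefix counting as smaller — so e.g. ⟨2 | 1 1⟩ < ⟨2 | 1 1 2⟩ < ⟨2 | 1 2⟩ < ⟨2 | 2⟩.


9 minimal non-faces of Δ(Σ) (on 7 rays):

  P = {3,5}:  v_{3} + v_{5} = 0  ⟹  sig = ⟨2 | 0⟩
  P = {0,6}:  v_{0} + v_{6} = v_{3}  ⟹  sig = ⟨2 | 1⟩
  P = {2,4}:  v_{2} + v_{4} = v_{3}  ⟹  sig = ⟨2 | 1⟩
  P = {4,5}:  v_{4} + v_{5} = v_{0} + v_{1}  ⟹  sig = ⟨2 | 1 1⟩
  P = {5,6}:  v_{5} + v_{6} = v_{1} + v_{2}  ⟹  sig = ⟨2 | 1 1⟩
  P = {4,6}:  v_{4} + v_{6} = v_{1} + 2·v_{3}  ⟹  sig = ⟨2 | 1 2⟩
  P = {0,1,2}:  v_{0} + v_{1} + v_{2} = 0  ⟹  sig = ⟨3 | 0⟩
  P = {0,1,3}:  v_{0} + v_{1} + v_{3} = v_{4}  ⟹  sig = ⟨3 | 1⟩
  P = {1,2,3}:  v_{1} + v_{2} + v_{3} = v_{6}  ⟹  sig = ⟨3 | 1⟩

so the primitive-relation signature multiset is
    ⟨2 | 0⟩
    ⟨2 | 1⟩
    ⟨2 | 1⟩
    ⟨2 | 1 1⟩
    ⟨2 | 1 1⟩
    ⟨2 | 1 2⟩
    ⟨3 | 0⟩
    ⟨3 | 1⟩
    ⟨3 | 1⟩


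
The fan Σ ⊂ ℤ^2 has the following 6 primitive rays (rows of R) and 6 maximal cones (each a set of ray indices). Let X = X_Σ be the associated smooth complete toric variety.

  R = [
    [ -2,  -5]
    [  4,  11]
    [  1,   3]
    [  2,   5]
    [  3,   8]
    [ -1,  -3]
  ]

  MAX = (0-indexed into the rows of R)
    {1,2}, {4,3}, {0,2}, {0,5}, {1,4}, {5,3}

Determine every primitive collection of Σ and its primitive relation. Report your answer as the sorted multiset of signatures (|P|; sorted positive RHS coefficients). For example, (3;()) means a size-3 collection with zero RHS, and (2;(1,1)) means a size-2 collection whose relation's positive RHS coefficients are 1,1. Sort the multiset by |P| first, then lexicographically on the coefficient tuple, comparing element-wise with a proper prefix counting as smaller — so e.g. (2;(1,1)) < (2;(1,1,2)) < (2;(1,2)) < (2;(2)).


9 minimal non-faces of Δ(Σ) (on 6 rays):

  • {0,3}:  v_{0} + v_{3} = 0  →  sig = (2;())
  • {2,5}:  v_{2} + v_{5} = 0  →  sig = (2;())
  • {0,4}:  v_{0} + v_{4} = v_{2}  →  sig = (2;(1))
  • {1,5}:  v_{1} + v_{5} = v_{4}  →  sig = (2;(1))
  • {2,3}:  v_{2} + v_{3} = v_{4}  →  sig = (2;(1))
  • {2,4}:  v_{2} + v_{4} = v_{1}  →  sig = (2;(1))
  • {4,5}:  v_{4} + v_{5} = v_{3}  →  sig = (2;(1))
  • {0,1}:  v_{0} + v_{1} = 2·v_{2}  →  sig = (2;(2))
  • {1,3}:  v_{1} + v_{3} = 2·v_{4}  →  sig = (2;(2))

Hence PRS(X_Σ) =
[(2;()), (2;()), (2;(1)), (2;(1)), (2;(1)), (2;(1)), (2;(1)), (2;(2)), (2;(2))]


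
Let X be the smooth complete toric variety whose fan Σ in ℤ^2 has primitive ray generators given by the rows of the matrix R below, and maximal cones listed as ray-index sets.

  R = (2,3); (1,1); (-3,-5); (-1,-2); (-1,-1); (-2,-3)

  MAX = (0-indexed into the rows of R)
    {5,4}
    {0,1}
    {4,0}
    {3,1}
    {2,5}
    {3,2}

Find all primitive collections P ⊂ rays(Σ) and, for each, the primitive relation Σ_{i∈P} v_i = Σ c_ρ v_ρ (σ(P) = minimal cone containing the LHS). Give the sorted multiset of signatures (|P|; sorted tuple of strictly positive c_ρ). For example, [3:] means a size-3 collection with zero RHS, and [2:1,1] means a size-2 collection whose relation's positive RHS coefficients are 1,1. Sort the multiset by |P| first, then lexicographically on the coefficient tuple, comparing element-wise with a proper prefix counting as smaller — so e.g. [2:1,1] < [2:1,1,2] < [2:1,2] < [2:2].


Δ(Σ) — 6 vertices, 9 min non-faces:

  {0,5}:  v_{0} + v_{5} = 0 — sig = [2:]
  {1,4}:  v_{1} + v_{4} = 0 — sig = [2:]
  {0,2}:  v_{0} + v_{2} = v_{3} — sig = [2:1]
  {0,3}:  v_{0} + v_{3} = v_{1} — sig = [2:1]
  {1,5}:  v_{1} + v_{5} = v_{3} — sig = [2:1]
  {3,4}:  v_{3} + v_{4} = v_{5} — sig = [2:1]
  {3,5}:  v_{3} + v_{5} = v_{2} — sig = [2:1]
  {1,2}:  v_{1} + v_{2} = 2·v_{3} — sig = [2:2]
  {2,4}:  v_{2} + v_{4} = 2·v_{5} — sig = [2:2]

Signatures (|P|; sorted positive RHS coefficients), sorted:
    [2:]
    [2:]
    [2:1]
    [2:1]
    [2:1]
    [2:1]
    [2:1]
    [2:2]
    [2:2]
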